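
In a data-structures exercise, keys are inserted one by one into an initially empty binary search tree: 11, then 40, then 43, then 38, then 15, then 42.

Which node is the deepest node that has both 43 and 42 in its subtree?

43

Insert 11: tree is empty, so 11 becomes the root.
Insert 40: 40 > 11 → go right. Place as right child of 11.
Insert 43: 43 > 11 → go right; 43 > 40 → go right. Place as right child of 40.
Insert 38: 38 > 11 → go right; 38 < 40 → go left. Place as left child of 40.
Insert 15: 15 > 11 → go right; 15 < 40 → go left; 15 < 38 → go left. Place as left child of 38.
Insert 42: 42 > 11 → go right; 42 > 40 → go right; 42 < 43 → go left. Place as left child of 43.

Path to 43: 11 → 40 → 43
Path to 42: 11 → 40 → 43 → 42
43 lies on both paths and is an ancestor of the other node.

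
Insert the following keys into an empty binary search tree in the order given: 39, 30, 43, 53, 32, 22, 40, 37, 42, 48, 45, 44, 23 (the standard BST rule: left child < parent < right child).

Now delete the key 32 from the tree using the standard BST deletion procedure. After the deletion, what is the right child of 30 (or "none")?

39: root
30: left child of 39 (depth 1)
43: right child of 39 (depth 1)
53: right child of 43 (depth 2)
32: right child of 30 (depth 2)
22: left child of 30 (depth 2)
40: left child of 43 (depth 2)
37: right child of 32 (depth 3)
42: right child of 40 (depth 3)
48: left child of 53 (depth 3)
45: left child of 48 (depth 4)
44: left child of 45 (depth 5)
23: right child of 22 (depth 3)

Delete 32 (at most one child — splice it out).
After deletion, 30's right child: 37.

37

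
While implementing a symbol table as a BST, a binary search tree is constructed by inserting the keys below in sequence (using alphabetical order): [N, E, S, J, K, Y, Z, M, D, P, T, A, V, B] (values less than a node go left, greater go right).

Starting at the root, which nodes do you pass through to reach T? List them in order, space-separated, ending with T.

Insert N: tree is empty, so N becomes the root.
Insert E: E < N → go left. Place as left child of N.
Insert S: S > N → go right. Place as right child of N.
Insert J: J < N → go left; J > E → go right. Place as right child of E.
Insert K: K < N → go left; K > E → go right; K > J → go right. Place as right child of J.
Insert Y: Y > N → go right; Y > S → go right. Place as right child of S.
Insert Z: Z > N → go right; Z > S → go right; Z > Y → go right. Place as right child of Y.
Insert M: M < N → go left; M > E → go right; M > J → go right; M > K → go right. Place as right child of K.
Insert D: D < N → go left; D < E → go left. Place as left child of E.
Insert P: P > N → go right; P < S → go left. Place as left child of S.
Insert T: T > N → go right; T > S → go right; T < Y → go left. Place as left child of Y.
Insert A: A < N → go left; A < E → go left; A < D → go left. Place as left child of D.
Insert V: V > N → go right; V > S → go right; V < Y → go left; V > T → go right. Place as right child of T.
Insert B: B < N → go left; B < E → go left; B < D → go left; B > A → go right. Place as right child of A.

N S Y T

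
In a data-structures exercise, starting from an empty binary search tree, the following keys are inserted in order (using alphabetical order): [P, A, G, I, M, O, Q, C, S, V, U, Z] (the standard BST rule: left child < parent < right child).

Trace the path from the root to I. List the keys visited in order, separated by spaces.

P A G I

Insert P: tree is empty, so P becomes the root.
Insert A: A < P → go left. Place as left child of P.
Insert G: G < P → go left; G > A → go right. Place as right child of A.
Insert I: I < P → go left; I > A → go right; I > G → go right. Place as right child of G.
Insert M: M < P → go left; M > A → go right; M > G → go right; M > I → go right. Place as right child of I.
Insert O: O < P → go left; O > A → go right; O > G → go right; O > I → go right; O > M → go right. Place as right child of M.
Insert Q: Q > P → go right. Place as right child of P.
Insert C: C < P → go left; C > A → go right; C < G → go left. Place as left child of G.
Insert S: S > P → go right; S > Q → go right. Place as right child of Q.
Insert V: V > P → go right; V > Q → go right; V > S → go right. Place as right child of S.
Insert U: U > P → go right; U > Q → go right; U > S → go right; U < V → go left. Place as left child of V.
Insert Z: Z > P → go right; Z > Q → go right; Z > S → go right; Z > V → go right. Place as right child of V.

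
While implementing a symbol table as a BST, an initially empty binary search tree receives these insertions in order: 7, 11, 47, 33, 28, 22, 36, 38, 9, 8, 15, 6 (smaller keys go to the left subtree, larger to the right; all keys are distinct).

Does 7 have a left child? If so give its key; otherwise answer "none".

7: root
11: right child of 7 (depth 1)
47: right child of 11 (depth 2)
33: left child of 47 (depth 3)
28: left child of 33 (depth 4)
22: left child of 28 (depth 5)
36: right child of 33 (depth 4)
38: right child of 36 (depth 5)
9: left child of 11 (depth 2)
8: left child of 9 (depth 3)
15: left child of 22 (depth 6)
6: left child of 7 (depth 1)

6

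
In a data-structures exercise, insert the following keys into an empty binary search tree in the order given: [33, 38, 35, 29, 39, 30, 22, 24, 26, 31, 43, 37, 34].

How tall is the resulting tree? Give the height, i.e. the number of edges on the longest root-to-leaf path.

4

Insert 33: tree is empty, so 33 becomes the root.
Insert 38: 38 > 33 → go right. Place as right child of 33.
Insert 35: 35 > 33 → go right; 35 < 38 → go left. Place as left child of 38.
Insert 29: 29 < 33 → go left. Place as left child of 33.
Insert 39: 39 > 33 → go right; 39 > 38 → go right. Place as right child of 38.
Insert 30: 30 < 33 → go left; 30 > 29 → go right. Place as right child of 29.
Insert 22: 22 < 33 → go left; 22 < 29 → go left. Place as left child of 29.
Insert 24: 24 < 33 → go left; 24 < 29 → go left; 24 > 22 → go right. Place as right child of 22.
Insert 26: 26 < 33 → go left; 26 < 29 → go left; 26 > 22 → go right; 26 > 24 → go right. Place as right child of 24.
Insert 31: 31 < 33 → go left; 31 > 29 → go right; 31 > 30 → go right. Place as right child of 30.
Insert 43: 43 > 33 → go right; 43 > 38 → go right; 43 > 39 → go right. Place as right child of 39.
Insert 37: 37 > 33 → go right; 37 < 38 → go left; 37 > 35 → go right. Place as right child of 35.
Insert 34: 34 > 33 → go right; 34 < 38 → go left; 34 < 35 → go left. Place as left child of 35.

The deepest node is 26 at depth 4.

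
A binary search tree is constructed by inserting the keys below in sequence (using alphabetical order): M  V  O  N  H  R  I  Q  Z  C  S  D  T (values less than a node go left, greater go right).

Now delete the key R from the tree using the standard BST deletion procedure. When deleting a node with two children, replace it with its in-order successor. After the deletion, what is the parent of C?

Insert M: tree is empty, so M becomes the root.
Insert V: V > M → go right. Place as right child of M.
Insert O: O > M → go right; O < V → go left. Place as left child of V.
Insert N: N > M → go right; N < V → go left; N < O → go left. Place as left child of O.
Insert H: H < M → go left. Place as left child of M.
Insert R: R > M → go right; R < V → go left; R > O → go right. Place as right child of O.
Insert I: I < M → go left; I > H → go right. Place as right child of H.
Insert Q: Q > M → go right; Q < V → go left; Q > O → go right; Q < R → go left. Place as left child of R.
Insert Z: Z > M → go right; Z > V → go right. Place as right child of V.
Insert C: C < M → go left; C < H → go left. Place as left child of H.
Insert S: S > M → go right; S < V → go left; S > O → go right; S > R → go right. Place as right child of R.
Insert D: D < M → go left; D < H → go left; D > C → go right. Place as right child of C.
Insert T: T > M → go right; T < V → go left; T > O → go right; T > R → go right; T > S → go right. Place as right child of S.

Delete R (two children — replace with in-order successor).
After deletion, C's parent is H.

H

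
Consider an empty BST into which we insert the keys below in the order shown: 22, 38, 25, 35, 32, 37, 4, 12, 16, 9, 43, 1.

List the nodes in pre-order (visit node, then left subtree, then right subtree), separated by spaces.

22 4 1 12 9 16 38 25 35 32 37 43

Resulting structure (node: left, right):
  22: L=4, R=38
  38: L=25, R=43
  25: L=–, R=35
  35: L=32, R=37
  32: L=–, R=–
  37: L=–, R=–
  4: L=1, R=12
  12: L=9, R=16
  16: L=–, R=–
  9: L=–, R=–
  43: L=–, R=–
  1: L=–, R=–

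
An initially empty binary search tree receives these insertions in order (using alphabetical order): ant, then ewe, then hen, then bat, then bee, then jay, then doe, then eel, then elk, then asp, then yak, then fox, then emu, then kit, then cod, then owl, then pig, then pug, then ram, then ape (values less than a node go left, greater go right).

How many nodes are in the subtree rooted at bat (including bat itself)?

ant: root
ewe: right child of ant (depth 1)
hen: right child of ewe (depth 2)
bat: left child of ewe (depth 2)
bee: right child of bat (depth 3)
jay: right child of hen (depth 3)
doe: right child of bee (depth 4)
eel: right child of doe (depth 5)
elk: right child of eel (depth 6)
asp: left child of bat (depth 3)
yak: right child of jay (depth 4)
fox: left child of hen (depth 3)
emu: right child of elk (depth 7)
kit: left child of yak (depth 5)
cod: left child of doe (depth 5)
owl: right child of kit (depth 6)
pig: right child of owl (depth 7)
pug: right child of pig (depth 8)
ram: right child of pug (depth 9)
ape: left child of asp (depth 4)

Subtree rooted at bat contains: bat, asp, ape, bee, doe, cod, eel, elk, emu — 9 nodes.

9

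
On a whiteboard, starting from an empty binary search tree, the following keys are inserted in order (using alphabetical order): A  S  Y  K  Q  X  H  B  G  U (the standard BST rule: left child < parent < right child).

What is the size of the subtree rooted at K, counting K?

Insert A: tree is empty, so A becomes the root.
Insert S: S > A → go right. Place as right child of A.
Insert Y: Y > A → go right; Y > S → go right. Place as right child of S.
Insert K: K > A → go right; K < S → go left. Place as left child of S.
Insert Q: Q > A → go right; Q < S → go left; Q > K → go right. Place as right child of K.
Insert X: X > A → go right; X > S → go right; X < Y → go left. Place as left child of Y.
Insert H: H > A → go right; H < S → go left; H < K → go left. Place as left child of K.
Insert B: B > A → go right; B < S → go left; B < K → go left; B < H → go left. Place as left child of H.
Insert G: G > A → go right; G < S → go left; G < K → go left; G < H → go left; G > B → go right. Place as right child of B.
Insert U: U > A → go right; U > S → go right; U < Y → go left; U < X → go left. Place as left child of X.

Subtree rooted at K contains: K, H, B, G, Q — 5 nodes.

5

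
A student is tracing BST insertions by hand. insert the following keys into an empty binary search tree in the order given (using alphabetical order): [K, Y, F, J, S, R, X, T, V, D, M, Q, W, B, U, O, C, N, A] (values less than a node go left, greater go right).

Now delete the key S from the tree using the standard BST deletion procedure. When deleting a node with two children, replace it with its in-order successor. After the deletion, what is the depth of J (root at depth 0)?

Insert K: tree is empty, so K becomes the root.
Insert Y: Y > K → go right. Place as right child of K.
Insert F: F < K → go left. Place as left child of K.
Insert J: J < K → go left; J > F → go right. Place as right child of F.
Insert S: S > K → go right; S < Y → go left. Place as left child of Y.
Insert R: R > K → go right; R < Y → go left; R < S → go left. Place as left child of S.
Insert X: X > K → go right; X < Y → go left; X > S → go right. Place as right child of S.
Insert T: T > K → go right; T < Y → go left; T > S → go right; T < X → go left. Place as left child of X.
Insert V: V > K → go right; V < Y → go left; V > S → go right; V < X → go left; V > T → go right. Place as right child of T.
Insert D: D < K → go left; D < F → go left. Place as left child of F.
Insert M: M > K → go right; M < Y → go left; M < S → go left; M < R → go left. Place as left child of R.
Insert Q: Q > K → go right; Q < Y → go left; Q < S → go left; Q < R → go left; Q > M → go right. Place as right child of M.
Insert W: W > K → go right; W < Y → go left; W > S → go right; W < X → go left; W > T → go right; W > V → go right. Place as right child of V.
Insert B: B < K → go left; B < F → go left; B < D → go left. Place as left child of D.
Insert U: U > K → go right; U < Y → go left; U > S → go right; U < X → go left; U > T → go right; U < V → go left. Place as left child of V.
Insert O: O > K → go right; O < Y → go left; O < S → go left; O < R → go left; O > M → go right; O < Q → go left. Place as left child of Q.
Insert C: C < K → go left; C < F → go left; C < D → go left; C > B → go right. Place as right child of B.
Insert N: N > K → go right; N < Y → go left; N < S → go left; N < R → go left; N > M → go right; N < Q → go left; N < O → go left. Place as left child of O.
Insert A: A < K → go left; A < F → go left; A < D → go left; A < B → go left. Place as left child of B.

Delete S (two children — replace with in-order successor).
After deletion, path to J: K → F → J.

2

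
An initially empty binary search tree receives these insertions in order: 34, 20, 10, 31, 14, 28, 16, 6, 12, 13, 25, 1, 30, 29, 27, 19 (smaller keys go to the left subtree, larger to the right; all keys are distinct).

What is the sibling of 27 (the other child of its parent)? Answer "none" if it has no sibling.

none

34: root
20: left child of 34 (depth 1)
10: left child of 20 (depth 2)
31: right child of 20 (depth 2)
14: right child of 10 (depth 3)
28: left child of 31 (depth 3)
16: right child of 14 (depth 4)
6: left child of 10 (depth 3)
12: left child of 14 (depth 4)
13: right child of 12 (depth 5)
25: left child of 28 (depth 4)
1: left child of 6 (depth 4)
30: right child of 28 (depth 4)
29: left child of 30 (depth 5)
27: right child of 25 (depth 5)
19: right child of 16 (depth 5)

27's parent is 25, which has only one child.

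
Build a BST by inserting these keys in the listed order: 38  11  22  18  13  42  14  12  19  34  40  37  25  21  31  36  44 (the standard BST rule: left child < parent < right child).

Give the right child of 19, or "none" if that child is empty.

21

Insert 38: tree is empty, so 38 becomes the root.
Insert 11: 11 < 38 → go left. Place as left child of 38.
Insert 22: 22 < 38 → go left; 22 > 11 → go right. Place as right child of 11.
Insert 18: 18 < 38 → go left; 18 > 11 → go right; 18 < 22 → go left. Place as left child of 22.
Insert 13: 13 < 38 → go left; 13 > 11 → go right; 13 < 22 → go left; 13 < 18 → go left. Place as left child of 18.
Insert 42: 42 > 38 → go right. Place as right child of 38.
Insert 14: 14 < 38 → go left; 14 > 11 → go right; 14 < 22 → go left; 14 < 18 → go left; 14 > 13 → go right. Place as right child of 13.
Insert 12: 12 < 38 → go left; 12 > 11 → go right; 12 < 22 → go left; 12 < 18 → go left; 12 < 13 → go left. Place as left child of 13.
Insert 19: 19 < 38 → go left; 19 > 11 → go right; 19 < 22 → go left; 19 > 18 → go right. Place as right child of 18.
Insert 34: 34 < 38 → go left; 34 > 11 → go right; 34 > 22 → go right. Place as right child of 22.
Insert 40: 40 > 38 → go right; 40 < 42 → go left. Place as left child of 42.
Insert 37: 37 < 38 → go left; 37 > 11 → go right; 37 > 22 → go right; 37 > 34 → go right. Place as right child of 34.
Insert 25: 25 < 38 → go left; 25 > 11 → go right; 25 > 22 → go right; 25 < 34 → go left. Place as left child of 34.
Insert 21: 21 < 38 → go left; 21 > 11 → go right; 21 < 22 → go left; 21 > 18 → go right; 21 > 19 → go right. Place as right child of 19.
Insert 31: 31 < 38 → go left; 31 > 11 → go right; 31 > 22 → go right; 31 < 34 → go left; 31 > 25 → go right. Place as right child of 25.
Insert 36: 36 < 38 → go left; 36 > 11 → go right; 36 > 22 → go right; 36 > 34 → go right; 36 < 37 → go left. Place as left child of 37.
Insert 44: 44 > 38 → go right; 44 > 42 → go right. Place as right child of 42.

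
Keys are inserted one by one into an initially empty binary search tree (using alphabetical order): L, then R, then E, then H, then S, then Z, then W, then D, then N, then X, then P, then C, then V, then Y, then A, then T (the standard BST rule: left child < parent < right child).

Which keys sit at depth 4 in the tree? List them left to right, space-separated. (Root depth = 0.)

Insert L: tree is empty, so L becomes the root.
Insert R: R > L → go right. Place as right child of L.
Insert E: E < L → go left. Place as left child of L.
Insert H: H < L → go left; H > E → go right. Place as right child of E.
Insert S: S > L → go right; S > R → go right. Place as right child of R.
Insert Z: Z > L → go right; Z > R → go right; Z > S → go right. Place as right child of S.
Insert W: W > L → go right; W > R → go right; W > S → go right; W < Z → go left. Place as left child of Z.
Insert D: D < L → go left; D < E → go left. Place as left child of E.
Insert N: N > L → go right; N < R → go left. Place as left child of R.
Insert X: X > L → go right; X > R → go right; X > S → go right; X < Z → go left; X > W → go right. Place as right child of W.
Insert P: P > L → go right; P < R → go left; P > N → go right. Place as right child of N.
Insert C: C < L → go left; C < E → go left; C < D → go left. Place as left child of D.
Insert V: V > L → go right; V > R → go right; V > S → go right; V < Z → go left; V < W → go left. Place as left child of W.
Insert Y: Y > L → go right; Y > R → go right; Y > S → go right; Y < Z → go left; Y > W → go right; Y > X → go right. Place as right child of X.
Insert A: A < L → go left; A < E → go left; A < D → go left; A < C → go left. Place as left child of C.
Insert T: T > L → go right; T > R → go right; T > S → go right; T < Z → go left; T < W → go left; T < V → go left. Place as left child of V.

A W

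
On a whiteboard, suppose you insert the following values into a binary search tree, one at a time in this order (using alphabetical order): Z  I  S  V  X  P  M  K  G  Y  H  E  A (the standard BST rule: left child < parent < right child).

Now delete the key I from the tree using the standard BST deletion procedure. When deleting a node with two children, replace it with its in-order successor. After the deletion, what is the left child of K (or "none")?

Insert Z: tree is empty, so Z becomes the root.
Insert I: I < Z → go left. Place as left child of Z.
Insert S: S < Z → go left; S > I → go right. Place as right child of I.
Insert V: V < Z → go left; V > I → go right; V > S → go right. Place as right child of S.
Insert X: X < Z → go left; X > I → go right; X > S → go right; X > V → go right. Place as right child of V.
Insert P: P < Z → go left; P > I → go right; P < S → go left. Place as left child of S.
Insert M: M < Z → go left; M > I → go right; M < S → go left; M < P → go left. Place as left child of P.
Insert K: K < Z → go left; K > I → go right; K < S → go left; K < P → go left; K < M → go left. Place as left child of M.
Insert G: G < Z → go left; G < I → go left. Place as left child of I.
Insert Y: Y < Z → go left; Y > I → go right; Y > S → go right; Y > V → go right; Y > X → go right. Place as right child of X.
Insert H: H < Z → go left; H < I → go left; H > G → go right. Place as right child of G.
Insert E: E < Z → go left; E < I → go left; E < G → go left. Place as left child of G.
Insert A: A < Z → go left; A < I → go left; A < G → go left; A < E → go left. Place as left child of E.

Delete I (two children — replace with in-order successor).
After deletion, K's left child: G.

G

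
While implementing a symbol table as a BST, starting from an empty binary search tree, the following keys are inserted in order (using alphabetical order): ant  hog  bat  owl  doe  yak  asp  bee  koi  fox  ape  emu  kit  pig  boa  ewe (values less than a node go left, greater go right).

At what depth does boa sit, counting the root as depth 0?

5

Insert ant: tree is empty, so ant becomes the root.
Insert hog: hog > ant → go right. Place as right child of ant.
Insert bat: bat > ant → go right; bat < hog → go left. Place as left child of hog.
Insert owl: owl > ant → go right; owl > hog → go right. Place as right child of hog.
Insert doe: doe > ant → go right; doe < hog → go left; doe > bat → go right. Place as right child of bat.
Insert yak: yak > ant → go right; yak > hog → go right; yak > owl → go right. Place as right child of owl.
Insert asp: asp > ant → go right; asp < hog → go left; asp < bat → go left. Place as left child of bat.
Insert bee: bee > ant → go right; bee < hog → go left; bee > bat → go right; bee < doe → go left. Place as left child of doe.
Insert koi: koi > ant → go right; koi > hog → go right; koi < owl → go left. Place as left child of owl.
Insert fox: fox > ant → go right; fox < hog → go left; fox > bat → go right; fox > doe → go right. Place as right child of doe.
Insert ape: ape > ant → go right; ape < hog → go left; ape < bat → go left; ape < asp → go left. Place as left child of asp.
Insert emu: emu > ant → go right; emu < hog → go left; emu > bat → go right; emu > doe → go right; emu < fox → go left. Place as left child of fox.
Insert kit: kit > ant → go right; kit > hog → go right; kit < owl → go left; kit < koi → go left. Place as left child of koi.
Insert pig: pig > ant → go right; pig > hog → go right; pig > owl → go right; pig < yak → go left. Place as left child of yak.
Insert boa: boa > ant → go right; boa < hog → go left; boa > bat → go right; boa < doe → go left; boa > bee → go right. Place as right child of bee.
Insert ewe: ewe > ant → go right; ewe < hog → go left; ewe > bat → go right; ewe > doe → go right; ewe < fox → go left; ewe > emu → go right. Place as right child of emu.

Path to boa: ant → hog → bat → doe → bee → boa, which is 5 edges.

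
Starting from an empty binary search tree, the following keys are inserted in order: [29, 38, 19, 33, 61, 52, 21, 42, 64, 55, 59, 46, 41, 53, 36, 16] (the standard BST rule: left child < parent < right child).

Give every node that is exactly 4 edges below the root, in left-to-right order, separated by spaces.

42 55

Insert 29: tree is empty, so 29 becomes the root.
Insert 38: 38 > 29 → go right. Place as right child of 29.
Insert 19: 19 < 29 → go left. Place as left child of 29.
Insert 33: 33 > 29 → go right; 33 < 38 → go left. Place as left child of 38.
Insert 61: 61 > 29 → go right; 61 > 38 → go right. Place as right child of 38.
Insert 52: 52 > 29 → go right; 52 > 38 → go right; 52 < 61 → go left. Place as left child of 61.
Insert 21: 21 < 29 → go left; 21 > 19 → go right. Place as right child of 19.
Insert 42: 42 > 29 → go right; 42 > 38 → go right; 42 < 61 → go left; 42 < 52 → go left. Place as left child of 52.
Insert 64: 64 > 29 → go right; 64 > 38 → go right; 64 > 61 → go right. Place as right child of 61.
Insert 55: 55 > 29 → go right; 55 > 38 → go right; 55 < 61 → go left; 55 > 52 → go right. Place as right child of 52.
Insert 59: 59 > 29 → go right; 59 > 38 → go right; 59 < 61 → go left; 59 > 52 → go right; 59 > 55 → go right. Place as right child of 55.
Insert 46: 46 > 29 → go right; 46 > 38 → go right; 46 < 61 → go left; 46 < 52 → go left; 46 > 42 → go right. Place as right child of 42.
Insert 41: 41 > 29 → go right; 41 > 38 → go right; 41 < 61 → go left; 41 < 52 → go left; 41 < 42 → go left. Place as left child of 42.
Insert 53: 53 > 29 → go right; 53 > 38 → go right; 53 < 61 → go left; 53 > 52 → go right; 53 < 55 → go left. Place as left child of 55.
Insert 36: 36 > 29 → go right; 36 < 38 → go left; 36 > 33 → go right. Place as right child of 33.
Insert 16: 16 < 29 → go left; 16 < 19 → go left. Place as left child of 19.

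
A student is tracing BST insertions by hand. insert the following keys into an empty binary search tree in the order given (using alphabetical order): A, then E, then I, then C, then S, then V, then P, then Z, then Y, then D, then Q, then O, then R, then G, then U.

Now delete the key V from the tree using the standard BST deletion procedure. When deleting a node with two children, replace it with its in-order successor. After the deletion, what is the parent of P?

S

A: root
E: right child of A (depth 1)
I: right child of E (depth 2)
C: left child of E (depth 2)
S: right child of I (depth 3)
V: right child of S (depth 4)
P: left child of S (depth 4)
Z: right child of V (depth 5)
Y: left child of Z (depth 6)
D: right child of C (depth 3)
Q: right child of P (depth 5)
O: left child of P (depth 5)
R: right child of Q (depth 6)
G: left child of I (depth 3)
U: left child of V (depth 5)

Delete V (two children — replace with in-order successor).
After deletion, P's parent is S.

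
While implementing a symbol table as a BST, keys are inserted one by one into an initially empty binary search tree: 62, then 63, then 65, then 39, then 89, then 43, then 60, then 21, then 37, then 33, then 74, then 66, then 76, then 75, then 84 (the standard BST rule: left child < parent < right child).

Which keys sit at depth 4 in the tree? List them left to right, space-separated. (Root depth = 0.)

Insert 62: tree is empty, so 62 becomes the root.
Insert 63: 63 > 62 → go right. Place as right child of 62.
Insert 65: 65 > 62 → go right; 65 > 63 → go right. Place as right child of 63.
Insert 39: 39 < 62 → go left. Place as left child of 62.
Insert 89: 89 > 62 → go right; 89 > 63 → go right; 89 > 65 → go right. Place as right child of 65.
Insert 43: 43 < 62 → go left; 43 > 39 → go right. Place as right child of 39.
Insert 60: 60 < 62 → go left; 60 > 39 → go right; 60 > 43 → go right. Place as right child of 43.
Insert 21: 21 < 62 → go left; 21 < 39 → go left. Place as left child of 39.
Insert 37: 37 < 62 → go left; 37 < 39 → go left; 37 > 21 → go right. Place as right child of 21.
Insert 33: 33 < 62 → go left; 33 < 39 → go left; 33 > 21 → go right; 33 < 37 → go left. Place as left child of 37.
Insert 74: 74 > 62 → go right; 74 > 63 → go right; 74 > 65 → go right; 74 < 89 → go left. Place as left child of 89.
Insert 66: 66 > 62 → go right; 66 > 63 → go right; 66 > 65 → go right; 66 < 89 → go left; 66 < 74 → go left. Place as left child of 74.
Insert 76: 76 > 62 → go right; 76 > 63 → go right; 76 > 65 → go right; 76 < 89 → go left; 76 > 74 → go right. Place as right child of 74.
Insert 75: 75 > 62 → go right; 75 > 63 → go right; 75 > 65 → go right; 75 < 89 → go left; 75 > 74 → go right; 75 < 76 → go left. Place as left child of 76.
Insert 84: 84 > 62 → go right; 84 > 63 → go right; 84 > 65 → go right; 84 < 89 → go left; 84 > 74 → go right; 84 > 76 → go right. Place as right child of 76.

33 74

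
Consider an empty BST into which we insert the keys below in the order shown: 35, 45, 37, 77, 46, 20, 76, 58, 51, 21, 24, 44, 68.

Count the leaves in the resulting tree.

4

35: root
45: right child of 35 (depth 1)
37: left child of 45 (depth 2)
77: right child of 45 (depth 2)
46: left child of 77 (depth 3)
20: left child of 35 (depth 1)
76: right child of 46 (depth 4)
58: left child of 76 (depth 5)
51: left child of 58 (depth 6)
21: right child of 20 (depth 2)
24: right child of 21 (depth 3)
44: right child of 37 (depth 3)
68: right child of 58 (depth 6)

Leaves: 24, 44, 51, 68 — 4 in total.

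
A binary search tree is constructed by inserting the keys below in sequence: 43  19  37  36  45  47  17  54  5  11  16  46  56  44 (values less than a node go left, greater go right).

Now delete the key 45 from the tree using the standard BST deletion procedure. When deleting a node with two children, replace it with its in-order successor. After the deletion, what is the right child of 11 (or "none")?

16

Insert 43: tree is empty, so 43 becomes the root.
Insert 19: 19 < 43 → go left. Place as left child of 43.
Insert 37: 37 < 43 → go left; 37 > 19 → go right. Place as right child of 19.
Insert 36: 36 < 43 → go left; 36 > 19 → go right; 36 < 37 → go left. Place as left child of 37.
Insert 45: 45 > 43 → go right. Place as right child of 43.
Insert 47: 47 > 43 → go right; 47 > 45 → go right. Place as right child of 45.
Insert 17: 17 < 43 → go left; 17 < 19 → go left. Place as left child of 19.
Insert 54: 54 > 43 → go right; 54 > 45 → go right; 54 > 47 → go right. Place as right child of 47.
Insert 5: 5 < 43 → go left; 5 < 19 → go left; 5 < 17 → go left. Place as left child of 17.
Insert 11: 11 < 43 → go left; 11 < 19 → go left; 11 < 17 → go left; 11 > 5 → go right. Place as right child of 5.
Insert 16: 16 < 43 → go left; 16 < 19 → go left; 16 < 17 → go left; 16 > 5 → go right; 16 > 11 → go right. Place as right child of 11.
Insert 46: 46 > 43 → go right; 46 > 45 → go right; 46 < 47 → go left. Place as left child of 47.
Insert 56: 56 > 43 → go right; 56 > 45 → go right; 56 > 47 → go right; 56 > 54 → go right. Place as right child of 54.
Insert 44: 44 > 43 → go right; 44 < 45 → go left. Place as left child of 45.

Delete 45 (two children — replace with in-order successor).
After deletion, 11's right child: 16.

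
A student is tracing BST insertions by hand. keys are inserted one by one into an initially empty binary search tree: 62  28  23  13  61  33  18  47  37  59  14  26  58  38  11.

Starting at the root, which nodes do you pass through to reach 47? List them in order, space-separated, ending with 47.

62 28 61 33 47

Insert 62: tree is empty, so 62 becomes the root.
Insert 28: 28 < 62 → go left. Place as left child of 62.
Insert 23: 23 < 62 → go left; 23 < 28 → go left. Place as left child of 28.
Insert 13: 13 < 62 → go left; 13 < 28 → go left; 13 < 23 → go left. Place as left child of 23.
Insert 61: 61 < 62 → go left; 61 > 28 → go right. Place as right child of 28.
Insert 33: 33 < 62 → go left; 33 > 28 → go right; 33 < 61 → go left. Place as left child of 61.
Insert 18: 18 < 62 → go left; 18 < 28 → go left; 18 < 23 → go left; 18 > 13 → go right. Place as right child of 13.
Insert 47: 47 < 62 → go left; 47 > 28 → go right; 47 < 61 → go left; 47 > 33 → go right. Place as right child of 33.
Insert 37: 37 < 62 → go left; 37 > 28 → go right; 37 < 61 → go left; 37 > 33 → go right; 37 < 47 → go left. Place as left child of 47.
Insert 59: 59 < 62 → go left; 59 > 28 → go right; 59 < 61 → go left; 59 > 33 → go right; 59 > 47 → go right. Place as right child of 47.
Insert 14: 14 < 62 → go left; 14 < 28 → go left; 14 < 23 → go left; 14 > 13 → go right; 14 < 18 → go left. Place as left child of 18.
Insert 26: 26 < 62 → go left; 26 < 28 → go left; 26 > 23 → go right. Place as right child of 23.
Insert 58: 58 < 62 → go left; 58 > 28 → go right; 58 < 61 → go left; 58 > 33 → go right; 58 > 47 → go right; 58 < 59 → go left. Place as left child of 59.
Insert 38: 38 < 62 → go left; 38 > 28 → go right; 38 < 61 → go left; 38 > 33 → go right; 38 < 47 → go left; 38 > 37 → go right. Place as right child of 37.
Insert 11: 11 < 62 → go left; 11 < 28 → go left; 11 < 23 → go left; 11 < 13 → go left. Place as left child of 13.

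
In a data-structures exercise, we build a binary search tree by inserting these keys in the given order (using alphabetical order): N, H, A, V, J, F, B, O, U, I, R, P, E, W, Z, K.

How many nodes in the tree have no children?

5

Insert N: tree is empty, so N becomes the root.
Insert H: H < N → go left. Place as left child of N.
Insert A: A < N → go left; A < H → go left. Place as left child of H.
Insert V: V > N → go right. Place as right child of N.
Insert J: J < N → go left; J > H → go right. Place as right child of H.
Insert F: F < N → go left; F < H → go left; F > A → go right. Place as right child of A.
Insert B: B < N → go left; B < H → go left; B > A → go right; B < F → go left. Place as left child of F.
Insert O: O > N → go right; O < V → go left. Place as left child of V.
Insert U: U > N → go right; U < V → go left; U > O → go right. Place as right child of O.
Insert I: I < N → go left; I > H → go right; I < J → go left. Place as left child of J.
Insert R: R > N → go right; R < V → go left; R > O → go right; R < U → go left. Place as left child of U.
Insert P: P > N → go right; P < V → go left; P > O → go right; P < U → go left; P < R → go left. Place as left child of R.
Insert E: E < N → go left; E < H → go left; E > A → go right; E < F → go left; E > B → go right. Place as right child of B.
Insert W: W > N → go right; W > V → go right. Place as right child of V.
Insert Z: Z > N → go right; Z > V → go right; Z > W → go right. Place as right child of W.
Insert K: K < N → go left; K > H → go right; K > J → go right. Place as right child of J.

Leaves: E, I, K, P, Z — 5 in total.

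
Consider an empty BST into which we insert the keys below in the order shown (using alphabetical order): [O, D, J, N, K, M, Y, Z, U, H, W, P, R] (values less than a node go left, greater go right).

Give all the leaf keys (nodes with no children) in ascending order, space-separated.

H M R W Z

Insert O: tree is empty, so O becomes the root.
Insert D: D < O → go left. Place as left child of O.
Insert J: J < O → go left; J > D → go right. Place as right child of D.
Insert N: N < O → go left; N > D → go right; N > J → go right. Place as right child of J.
Insert K: K < O → go left; K > D → go right; K > J → go right; K < N → go left. Place as left child of N.
Insert M: M < O → go left; M > D → go right; M > J → go right; M < N → go left; M > K → go right. Place as right child of K.
Insert Y: Y > O → go right. Place as right child of O.
Insert Z: Z > O → go right; Z > Y → go right. Place as right child of Y.
Insert U: U > O → go right; U < Y → go left. Place as left child of Y.
Insert H: H < O → go left; H > D → go right; H < J → go left. Place as left child of J.
Insert W: W > O → go right; W < Y → go left; W > U → go right. Place as right child of U.
Insert P: P > O → go right; P < Y → go left; P < U → go left. Place as left child of U.
Insert R: R > O → go right; R < Y → go left; R < U → go left; R > P → go right. Place as right child of P.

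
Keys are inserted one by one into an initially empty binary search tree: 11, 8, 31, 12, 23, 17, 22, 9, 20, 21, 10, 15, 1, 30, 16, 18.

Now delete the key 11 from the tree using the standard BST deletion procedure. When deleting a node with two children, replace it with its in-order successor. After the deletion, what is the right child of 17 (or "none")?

Resulting structure (node: left, right):
  11: L=8, R=31
  8: L=1, R=9
  31: L=12, R=–
  12: L=–, R=23
  23: L=17, R=30
  17: L=15, R=22
  22: L=20, R=–
  9: L=–, R=10
  20: L=18, R=21
  21: L=–, R=–
  10: L=–, R=–
  15: L=–, R=16
  1: L=–, R=–
  30: L=–, R=–
  16: L=–, R=–
  18: L=–, R=–

Delete 11 (two children — replace with in-order successor).
After deletion, 17's right child: 22.

22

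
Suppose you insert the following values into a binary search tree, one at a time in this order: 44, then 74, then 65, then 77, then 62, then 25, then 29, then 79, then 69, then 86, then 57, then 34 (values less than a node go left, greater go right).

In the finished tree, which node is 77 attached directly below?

44: root
74: right child of 44 (depth 1)
65: left child of 74 (depth 2)
77: right child of 74 (depth 2)
62: left child of 65 (depth 3)
25: left child of 44 (depth 1)
29: right child of 25 (depth 2)
79: right child of 77 (depth 3)
69: right child of 65 (depth 3)
86: right child of 79 (depth 4)
57: left child of 62 (depth 4)
34: right child of 29 (depth 3)

74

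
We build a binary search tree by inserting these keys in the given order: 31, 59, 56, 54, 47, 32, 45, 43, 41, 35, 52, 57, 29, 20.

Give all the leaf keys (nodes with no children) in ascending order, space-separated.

Insert 31: tree is empty, so 31 becomes the root.
Insert 59: 59 > 31 → go right. Place as right child of 31.
Insert 56: 56 > 31 → go right; 56 < 59 → go left. Place as left child of 59.
Insert 54: 54 > 31 → go right; 54 < 59 → go left; 54 < 56 → go left. Place as left child of 56.
Insert 47: 47 > 31 → go right; 47 < 59 → go left; 47 < 56 → go left; 47 < 54 → go left. Place as left child of 54.
Insert 32: 32 > 31 → go right; 32 < 59 → go left; 32 < 56 → go left; 32 < 54 → go left; 32 < 47 → go left. Place as left child of 47.
Insert 45: 45 > 31 → go right; 45 < 59 → go left; 45 < 56 → go left; 45 < 54 → go left; 45 < 47 → go left; 45 > 32 → go right. Place as right child of 32.
Insert 43: 43 > 31 → go right; 43 < 59 → go left; 43 < 56 → go left; 43 < 54 → go left; 43 < 47 → go left; 43 > 32 → go right; 43 < 45 → go left. Place as left child of 45.
Insert 41: 41 > 31 → go right; 41 < 59 → go left; 41 < 56 → go left; 41 < 54 → go left; 41 < 47 → go left; 41 > 32 → go right; 41 < 45 → go left; 41 < 43 → go left. Place as left child of 43.
Insert 35: 35 > 31 → go right; 35 < 59 → go left; 35 < 56 → go left; 35 < 54 → go left; 35 < 47 → go left; 35 > 32 → go right; 35 < 45 → go left; 35 < 43 → go left; 35 < 41 → go left. Place as left child of 41.
Insert 52: 52 > 31 → go right; 52 < 59 → go left; 52 < 56 → go left; 52 < 54 → go left; 52 > 47 → go right. Place as right child of 47.
Insert 57: 57 > 31 → go right; 57 < 59 → go left; 57 > 56 → go right. Place as right child of 56.
Insert 29: 29 < 31 → go left. Place as left child of 31.
Insert 20: 20 < 31 → go left; 20 < 29 → go left. Place as left child of 29.

20 35 52 57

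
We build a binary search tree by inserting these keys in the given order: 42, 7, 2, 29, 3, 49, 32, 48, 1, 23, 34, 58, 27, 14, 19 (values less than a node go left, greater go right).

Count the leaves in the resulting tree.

Resulting structure (node: left, right):
  42: L=7, R=49
  7: L=2, R=29
  2: L=1, R=3
  29: L=23, R=32
  3: L=–, R=–
  49: L=48, R=58
  32: L=–, R=34
  48: L=–, R=–
  1: L=–, R=–
  23: L=14, R=27
  34: L=–, R=–
  58: L=–, R=–
  27: L=–, R=–
  14: L=–, R=19
  19: L=–, R=–

Leaves: 1, 3, 19, 27, 34, 48, 58 — 7 in total.

7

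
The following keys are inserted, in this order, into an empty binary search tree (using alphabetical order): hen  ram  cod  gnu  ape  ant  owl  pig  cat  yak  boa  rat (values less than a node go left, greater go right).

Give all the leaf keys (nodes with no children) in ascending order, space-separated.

hen: root
ram: right child of hen (depth 1)
cod: left child of hen (depth 1)
gnu: right child of cod (depth 2)
ape: left child of cod (depth 2)
ant: left child of ape (depth 3)
owl: left child of ram (depth 2)
pig: right child of owl (depth 3)
cat: right child of ape (depth 3)
yak: right child of ram (depth 2)
boa: left child of cat (depth 4)
rat: left child of yak (depth 3)

ant boa gnu pig rat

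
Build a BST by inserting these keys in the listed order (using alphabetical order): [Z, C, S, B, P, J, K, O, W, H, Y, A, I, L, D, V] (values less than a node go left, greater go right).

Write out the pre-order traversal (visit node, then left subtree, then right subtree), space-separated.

Resulting structure (node: left, right):
  Z: L=C, R=–
  C: L=B, R=S
  S: L=P, R=W
  B: L=A, R=–
  P: L=J, R=–
  J: L=H, R=K
  K: L=–, R=O
  O: L=L, R=–
  W: L=V, R=Y
  H: L=D, R=I
  Y: L=–, R=–
  A: L=–, R=–
  I: L=–, R=–
  L: L=–, R=–
  D: L=–, R=–
  V: L=–, R=–

Z C B A S P J H D I K O L W V Y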